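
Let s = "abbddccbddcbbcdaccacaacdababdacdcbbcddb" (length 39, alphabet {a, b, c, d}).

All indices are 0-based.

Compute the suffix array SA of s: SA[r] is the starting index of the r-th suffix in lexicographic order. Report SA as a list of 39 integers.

[20, 24, 0, 26, 18, 15, 21, 29, 38, 25, 11, 33, 1, 12, 34, 27, 7, 2, 19, 17, 10, 32, 6, 16, 5, 22, 13, 30, 35, 23, 14, 28, 37, 9, 31, 4, 36, 8, 3]

rank→(start, suffix):
  0 → (20, 'aacdababdacdcbbcddb')
  1 → (24, 'ababdacdcbbcddb')
  2 → (0, 'abbddccbddcbbcdaccacaacdababdacdcbbcddb')
  3 → (26, 'abdacdcbbcddb')
  4 → (18, 'acaacdababdacdcbbcddb')
  5 → (15, 'accacaacdababdacdcbbcddb')
  6 → (21, 'acdababdacdcbbcddb')
  7 → (29, 'acdcbbcddb')
  8 → (38, 'b')
  9 → (25, 'babdacdcbbcddb')
  10 → (11, 'bbcdaccacaacdababdacdcbbcddb')
  11 → (33, 'bbcddb')
  12 → (1, 'bbddccbddcbbcdaccacaacdababdacdcbbcddb')
  13 → (12, 'bcdaccacaacdababdacdcbbcddb')
  14 → (34, 'bcddb')
  15 → (27, 'bdacdcbbcddb')
  16 → (7, 'bddcbbcdaccacaacdababdacdcbbcddb')
  17 → (2, 'bddccbddcbbcdaccacaacdababdacdcbbcddb')
  18 → (19, 'caacdababdacdcbbcddb')
  19 → (17, 'cacaacdababdacdcbbcddb')
  20 → (10, 'cbbcdaccacaacdababdacdcbbcddb')
  21 → (32, 'cbbcddb')
  22 → (6, 'cbddcbbcdaccacaacdababdacdcbbcddb')
  23 → (16, 'ccacaacdababdacdcbbcddb')
  24 → (5, 'ccbddcbbcdaccacaacdababdacdcbbcddb')
  25 → (22, 'cdababdacdcbbcddb')
  26 → (13, 'cdaccacaacdababdacdcbbcddb')
  27 → (30, 'cdcbbcddb')
  28 → (35, 'cddb')
  29 → (23, 'dababdacdcbbcddb')
  30 → (14, 'daccacaacdababdacdcbbcddb')
  31 → (28, 'dacdcbbcddb')
  32 → (37, 'db')
  33 → (9, 'dcbbcdaccacaacdababdacdcbbcddb')
  34 → (31, 'dcbbcddb')
  35 → (4, 'dccbddcbbcdaccacaacdababdacdcbbcddb')
  36 → (36, 'ddb')
  37 → (8, 'ddcbbcdaccacaacdababdacdcbbcddb')
  38 → (3, 'ddccbddcbbcdaccacaacdababdacdcbbcddb')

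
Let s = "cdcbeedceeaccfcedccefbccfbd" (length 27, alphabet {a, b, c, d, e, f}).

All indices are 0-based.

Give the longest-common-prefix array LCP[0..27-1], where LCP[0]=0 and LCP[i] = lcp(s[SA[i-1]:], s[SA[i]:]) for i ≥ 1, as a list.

rank→(start, suffix):
  0 → (10, 'accfcedccefbccfbd')
  1 → (21, 'bccfbd')
  2 → (25, 'bd')
  3 → (3, 'beedceeaccfcedccefbccfbd')
  4 → (2, 'cbeedceeaccfcedccefbccfbd')
  5 → (17, 'ccefbccfbd')
  6 → (22, 'ccfbd')
  7 → (11, 'ccfcedccefbccfbd')
  8 → (0, 'cdcbeedceeaccfcedccefbccfbd')
  9 → (14, 'cedccefbccfbd')
  10 → (7, 'ceeaccfcedccefbccfbd')
  11 → (18, 'cefbccfbd')
  12 → (23, 'cfbd')
  13 → (12, 'cfcedccefbccfbd')
  14 → (26, 'd')
  15 → (1, 'dcbeedceeaccfcedccefbccfbd')
  16 → (16, 'dccefbccfbd')
  17 → (6, 'dceeaccfcedccefbccfbd')
  18 → (9, 'eaccfcedccefbccfbd')
  19 → (15, 'edccefbccfbd')
  20 → (5, 'edceeaccfcedccefbccfbd')
  21 → (8, 'eeaccfcedccefbccfbd')
  22 → (4, 'eedceeaccfcedccefbccfbd')
  23 → (19, 'efbccfbd')
  24 → (20, 'fbccfbd')
  25 → (24, 'fbd')
  26 → (13, 'fcedccefbccfbd')

SA = [10, 21, 25, 3, 2, 17, 22, 11, 0, 14, 7, 18, 23, 12, 26, 1, 16, 6, 9, 15, 5, 8, 4, 19, 20, 24, 13]
i: (SA[i-1],SA[i]) lcp shared
  1: (10,21) 0 ''
  2: (21,25) 1 'b'
  3: (25,3) 1 'b'
  4: (3,2) 0 ''
  5: (2,17) 1 'c'
  6: (17,22) 2 'cc'
  7: (22,11) 3 'ccf'
  8: (11,0) 1 'c'
  9: (0,14) 1 'c'
  10: (14,7) 2 'ce'
  11: (7,18) 2 'ce'
  12: (18,23) 1 'c'
  13: (23,12) 2 'cf'
  14: (12,26) 0 ''
  15: (26,1) 1 'd'
  16: (1,16) 2 'dc'
  17: (16,6) 2 'dc'
  18: (6,9) 0 ''
  19: (9,15) 1 'e'
  20: (15,5) 3 'edc'
  21: (5,8) 1 'e'
  22: (8,4) 2 'ee'
  23: (4,19) 1 'e'
  24: (19,20) 0 ''
  25: (20,24) 2 'fb'
  26: (24,13) 1 'f'

[0, 0, 1, 1, 0, 1, 2, 3, 1, 1, 2, 2, 1, 2, 0, 1, 2, 2, 0, 1, 3, 1, 2, 1, 0, 2, 1]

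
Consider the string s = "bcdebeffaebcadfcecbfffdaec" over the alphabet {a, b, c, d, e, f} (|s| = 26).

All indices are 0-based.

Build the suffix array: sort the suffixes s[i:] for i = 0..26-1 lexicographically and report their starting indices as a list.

rank→(start, suffix):
  0 → (12, 'adfcecbfffdaec')
  1 → (8, 'aebcadfcecbfffdaec')
  2 → (23, 'aec')
  3 → (10, 'bcadfcecbfffdaec')
  4 → (0, 'bcdebeffaebcadfcecbfffdaec')
  5 → (4, 'beffaebcadfcecbfffdaec')
  6 → (18, 'bfffdaec')
  7 → (25, 'c')
  8 → (11, 'cadfcecbfffdaec')
  9 → (17, 'cbfffdaec')
  10 → (1, 'cdebeffaebcadfcecbfffdaec')
  11 → (15, 'cecbfffdaec')
  12 → (22, 'daec')
  13 → (2, 'debeffaebcadfcecbfffdaec')
  14 → (13, 'dfcecbfffdaec')
  15 → (9, 'ebcadfcecbfffdaec')
  16 → (3, 'ebeffaebcadfcecbfffdaec')
  17 → (24, 'ec')
  18 → (16, 'ecbfffdaec')
  19 → (5, 'effaebcadfcecbfffdaec')
  20 → (7, 'faebcadfcecbfffdaec')
  21 → (14, 'fcecbfffdaec')
  22 → (21, 'fdaec')
  23 → (6, 'ffaebcadfcecbfffdaec')
  24 → (20, 'ffdaec')
  25 → (19, 'fffdaec')

[12, 8, 23, 10, 0, 4, 18, 25, 11, 17, 1, 15, 22, 2, 13, 9, 3, 24, 16, 5, 7, 14, 21, 6, 20, 19]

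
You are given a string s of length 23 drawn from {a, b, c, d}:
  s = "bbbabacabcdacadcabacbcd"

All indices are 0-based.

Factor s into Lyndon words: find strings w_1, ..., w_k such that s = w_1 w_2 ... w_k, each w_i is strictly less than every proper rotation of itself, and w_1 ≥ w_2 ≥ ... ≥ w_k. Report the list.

["b", "b", "b", "abacabcdacadcabacbcd"]

emit factor 1: 'b' (i=0, period=1)
emit factor 2: 'b' (i=1, period=1)
emit factor 3: 'b' (i=2, period=1)
emit factor 4: 'abacabcdacadcabacbcd' (i=3, period=20)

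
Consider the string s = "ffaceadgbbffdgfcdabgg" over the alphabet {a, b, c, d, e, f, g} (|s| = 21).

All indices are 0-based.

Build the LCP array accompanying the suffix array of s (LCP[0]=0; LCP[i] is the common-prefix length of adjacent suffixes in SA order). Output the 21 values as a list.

[0, 1, 1, 0, 1, 1, 0, 1, 0, 1, 2, 0, 0, 1, 1, 1, 2, 0, 1, 1, 1]

rank | idx | suffix
   0 |  17 | abgg
   1 |   2 | aceadgbbffdgfcdabgg
   2 |   5 | adgbbffdgfcdabgg
   3 |   8 | bbffdgfcdabgg
   4 |   9 | bffdgfcdabgg
   5 |  18 | bgg
   6 |  15 | cdabgg
   7 |   3 | ceadgbbffdgfcdabgg
   8 |  16 | dabgg
   9 |   6 | dgbbffdgfcdabgg
  10 |  12 | dgfcdabgg
  11 |   4 | eadgbbffdgfcdabgg
  12 |   1 | faceadgbbffdgfcdabgg
  13 |  14 | fcdabgg
  14 |  11 | fdgfcdabgg
  15 |   0 | ffaceadgbbffdgfcdabgg
  16 |  10 | ffdgfcdabgg
  17 |  20 | g
  18 |   7 | gbbffdgfcdabgg
  19 |  13 | gfcdabgg
  20 |  19 | gg

SA = [17, 2, 5, 8, 9, 18, 15, 3, 16, 6, 12, 4, 1, 14, 11, 0, 10, 20, 7, 13, 19]
rank  pair      lcp
   1  s[17:],s[2:]  1  'a'
   2  s[2:],s[5:]  1  'a'
   3  s[5:],s[8:]  0  ''
   4  s[8:],s[9:]  1  'b'
   5  s[9:],s[18:]  1  'b'
   6  s[18:],s[15:]  0  ''
   7  s[15:],s[3:]  1  'c'
   8  s[3:],s[16:]  0  ''
   9  s[16:],s[6:]  1  'd'
  10  s[6:],s[12:]  2  'dg'
  11  s[12:],s[4:]  0  ''
  12  s[4:],s[1:]  0  ''
  13  s[1:],s[14:]  1  'f'
  14  s[14:],s[11:]  1  'f'
  15  s[11:],s[0:]  1  'f'
  16  s[0:],s[10:]  2  'ff'
  17  s[10:],s[20:]  0  ''
  18  s[20:],s[7:]  1  'g'
  19  s[7:],s[13:]  1  'g'
  20  s[13:],s[19:]  1  'g'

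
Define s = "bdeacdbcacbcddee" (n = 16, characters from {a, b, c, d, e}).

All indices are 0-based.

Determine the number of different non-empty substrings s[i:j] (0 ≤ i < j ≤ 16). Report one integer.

rank→(start, suffix):
  0 → (8, 'acbcddee')
  1 → (3, 'acdbcacbcddee')
  2 → (6, 'bcacbcddee')
  3 → (10, 'bcddee')
  4 → (0, 'bdeacdbcacbcddee')
  5 → (7, 'cacbcddee')
  6 → (9, 'cbcddee')
  7 → (4, 'cdbcacbcddee')
  8 → (11, 'cddee')
  9 → (5, 'dbcacbcddee')
  10 → (12, 'ddee')
  11 → (1, 'deacdbcacbcddee')
  12 → (13, 'dee')
  13 → (15, 'e')
  14 → (2, 'eacdbcacbcddee')
  15 → (14, 'ee')

SA = [8, 3, 6, 10, 0, 7, 9, 4, 11, 5, 12, 1, 13, 15, 2, 14]
i: (SA[i-1],SA[i]) lcp shared
  1: (8,3) 2 'ac'
  2: (3,6) 0 ''
  3: (6,10) 2 'bc'
  4: (10,0) 1 'b'
  5: (0,7) 0 ''
  6: (7,9) 1 'c'
  7: (9,4) 1 'c'
  8: (4,11) 2 'cd'
  9: (11,5) 0 ''
  10: (5,12) 1 'd'
  11: (12,1) 1 'd'
  12: (1,13) 2 'de'
  13: (13,15) 0 ''
  14: (15,2) 1 'e'
  15: (2,14) 1 'e'

n(n+1)/2 = 16·17/2 = 136
Σ LCP = 0 + 2 + 0 + 2 + 1 + 0 + 1 + 1 + 2 + 0 + 1 + 1 + 2 + 0 + 1 + 1 = 15
distinct = 136 − 15 = 121

121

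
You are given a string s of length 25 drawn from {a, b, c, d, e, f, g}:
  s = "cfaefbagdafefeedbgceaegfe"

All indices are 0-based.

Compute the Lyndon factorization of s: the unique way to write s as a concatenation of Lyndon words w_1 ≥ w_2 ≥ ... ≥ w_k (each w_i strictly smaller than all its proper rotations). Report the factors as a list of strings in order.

emit factor 1: 'cf' (i=0, period=2)
emit factor 2: 'aefbagdafefeedbgceaegfe' (i=2, period=23)

["cf", "aefbagdafefeedbgceaegfe"]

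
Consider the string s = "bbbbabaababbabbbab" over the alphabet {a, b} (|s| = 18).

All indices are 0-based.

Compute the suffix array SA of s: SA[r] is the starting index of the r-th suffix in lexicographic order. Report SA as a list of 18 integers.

[6, 16, 4, 7, 9, 12, 17, 5, 15, 3, 8, 11, 14, 2, 10, 13, 1, 0]

rank→(start, suffix):
  0 → (6, 'aababbabbbab')
  1 → (16, 'ab')
  2 → (4, 'abaababbabbbab')
  3 → (7, 'ababbabbbab')
  4 → (9, 'abbabbbab')
  5 → (12, 'abbbab')
  6 → (17, 'b')
  7 → (5, 'baababbabbbab')
  8 → (15, 'bab')
  9 → (3, 'babaababbabbbab')
  10 → (8, 'babbabbbab')
  11 → (11, 'babbbab')
  12 → (14, 'bbab')
  13 → (2, 'bbabaababbabbbab')
  14 → (10, 'bbabbbab')
  15 → (13, 'bbbab')
  16 → (1, 'bbbabaababbabbbab')
  17 → (0, 'bbbbabaababbabbbab')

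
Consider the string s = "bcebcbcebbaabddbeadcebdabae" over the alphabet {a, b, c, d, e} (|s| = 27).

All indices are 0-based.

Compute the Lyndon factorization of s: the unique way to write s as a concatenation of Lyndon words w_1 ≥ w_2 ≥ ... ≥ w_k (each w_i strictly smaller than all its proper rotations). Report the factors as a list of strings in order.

["bce", "bcbce", "b", "b", "aabddbeadcebdabae"]

emit factor 1: 'bce' (i=0, period=3)
emit factor 2: 'bcbce' (i=3, period=5)
emit factor 3: 'b' (i=8, period=1)
emit factor 4: 'b' (i=9, period=1)
emit factor 5: 'aabddbeadcebdabae' (i=10, period=17)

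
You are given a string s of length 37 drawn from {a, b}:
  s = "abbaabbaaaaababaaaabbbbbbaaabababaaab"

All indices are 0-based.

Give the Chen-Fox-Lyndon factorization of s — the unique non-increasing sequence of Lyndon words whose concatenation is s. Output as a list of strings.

["abb", "aabb", "aaaaababaaaabbbbbbaaabababaaab"]

emit factor 1: 'abb' (i=0, period=3)
emit factor 2: 'aabb' (i=3, period=4)
emit factor 3: 'aaaaababaaaabbbbbbaaabababaaab' (i=7, period=30)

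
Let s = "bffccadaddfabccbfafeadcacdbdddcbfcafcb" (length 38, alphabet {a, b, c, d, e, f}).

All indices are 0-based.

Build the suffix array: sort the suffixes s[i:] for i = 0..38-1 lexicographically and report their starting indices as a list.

rank | idx | suffix
   0 |  11 | abccbfafeadcacdbdddcbfcafcb
   1 |  23 | acdbdddcbfcafcb
   2 |   5 | adaddfabccbfafeadcacdbdddcbfcafcb
   3 |  20 | adcacdbdddcbfcafcb
   4 |   7 | addfabccbfafeadcacdbdddcbfcafcb
   5 |  34 | afcb
   6 |  17 | afeadcacdbdddcbfcafcb
   7 |  37 | b
   8 |  12 | bccbfafeadcacdbdddcbfcafcb
   9 |  26 | bdddcbfcafcb
  10 |  15 | bfafeadcacdbdddcbfcafcb
  11 |  31 | bfcafcb
  12 |   0 | bffccadaddfabccbfafeadcacdbdddcbfcafcb
  13 |  22 | cacdbdddcbfcafcb
  14 |   4 | cadaddfabccbfafeadcacdbdddcbfcafcb
  15 |  33 | cafcb
  16 |  36 | cb
  17 |  14 | cbfafeadcacdbdddcbfcafcb
  18 |  30 | cbfcafcb
  19 |   3 | ccadaddfabccbfafeadcacdbdddcbfcafcb
  20 |  13 | ccbfafeadcacdbdddcbfcafcb
  21 |  24 | cdbdddcbfcafcb
  22 |   6 | daddfabccbfafeadcacdbdddcbfcafcb
  23 |  25 | dbdddcbfcafcb
  24 |  21 | dcacdbdddcbfcafcb
  25 |  29 | dcbfcafcb
  26 |  28 | ddcbfcafcb
  27 |  27 | dddcbfcafcb
  28 |   8 | ddfabccbfafeadcacdbdddcbfcafcb
  29 |   9 | dfabccbfafeadcacdbdddcbfcafcb
  30 |  19 | eadcacdbdddcbfcafcb
  31 |  10 | fabccbfafeadcacdbdddcbfcafcb
  32 |  16 | fafeadcacdbdddcbfcafcb
  33 |  32 | fcafcb
  34 |  35 | fcb
  35 |   2 | fccadaddfabccbfafeadcacdbdddcbfcafcb
  36 |  18 | feadcacdbdddcbfcafcb
  37 |   1 | ffccadaddfabccbfafeadcacdbdddcbfcafcb

[11, 23, 5, 20, 7, 34, 17, 37, 12, 26, 15, 31, 0, 22, 4, 33, 36, 14, 30, 3, 13, 24, 6, 25, 21, 29, 28, 27, 8, 9, 19, 10, 16, 32, 35, 2, 18, 1]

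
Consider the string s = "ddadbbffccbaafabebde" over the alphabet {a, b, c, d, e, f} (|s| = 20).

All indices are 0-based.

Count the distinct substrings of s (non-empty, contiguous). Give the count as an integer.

196

sorted suffixes:
  #0 SA[0]=11  'aafabebde'
  #1 SA[1]=14  'abebde'
  #2 SA[2]=2  'adbbffccbaafabebde'
  #3 SA[3]=12  'afabebde'
  #4 SA[4]=10  'baafabebde'
  #5 SA[5]=4  'bbffccbaafabebde'
  #6 SA[6]=17  'bde'
  #7 SA[7]=15  'bebde'
  #8 SA[8]=5  'bffccbaafabebde'
  #9 SA[9]=9  'cbaafabebde'
  #10 SA[10]=8  'ccbaafabebde'
  #11 SA[11]=1  'dadbbffccbaafabebde'
  #12 SA[12]=3  'dbbffccbaafabebde'
  #13 SA[13]=0  'ddadbbffccbaafabebde'
  #14 SA[14]=18  'de'
  #15 SA[15]=19  'e'
  #16 SA[16]=16  'ebde'
  #17 SA[17]=13  'fabebde'
  #18 SA[18]=7  'fccbaafabebde'
  #19 SA[19]=6  'ffccbaafabebde'

SA = [11, 14, 2, 12, 10, 4, 17, 15, 5, 9, 8, 1, 3, 0, 18, 19, 16, 13, 7, 6]
[i] adj suffixes → lcp
  [1] 11/14 → 1 ('a')
  [2] 14/2 → 1 ('a')
  [3] 2/12 → 1 ('a')
  [4] 12/10 → 0 ('')
  [5] 10/4 → 1 ('b')
  [6] 4/17 → 1 ('b')
  [7] 17/15 → 1 ('b')
  [8] 15/5 → 1 ('b')
  [9] 5/9 → 0 ('')
  [10] 9/8 → 1 ('c')
  [11] 8/1 → 0 ('')
  [12] 1/3 → 1 ('d')
  [13] 3/0 → 1 ('d')
  [14] 0/18 → 1 ('d')
  [15] 18/19 → 0 ('')
  [16] 19/16 → 1 ('e')
  [17] 16/13 → 0 ('')
  [18] 13/7 → 1 ('f')
  [19] 7/6 → 1 ('f')

n(n+1)/2 = 20·21/2 = 210
Σ LCP = 0 + 1 + 1 + 1 + 0 + 1 + 1 + 1 + 1 + 0 + 1 + 0 + 1 + 1 + 1 + 0 + 1 + 0 + 1 + 1 = 14
distinct = 210 − 14 = 196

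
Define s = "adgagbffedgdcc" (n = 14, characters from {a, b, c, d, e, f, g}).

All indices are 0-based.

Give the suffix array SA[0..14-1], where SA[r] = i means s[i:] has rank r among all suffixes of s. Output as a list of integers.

rank→(start, suffix):
  0 → (0, 'adgagbffedgdcc')
  1 → (3, 'agbffedgdcc')
  2 → (5, 'bffedgdcc')
  3 → (13, 'c')
  4 → (12, 'cc')
  5 → (11, 'dcc')
  6 → (1, 'dgagbffedgdcc')
  7 → (9, 'dgdcc')
  8 → (8, 'edgdcc')
  9 → (7, 'fedgdcc')
  10 → (6, 'ffedgdcc')
  11 → (2, 'gagbffedgdcc')
  12 → (4, 'gbffedgdcc')
  13 → (10, 'gdcc')

[0, 3, 5, 13, 12, 11, 1, 9, 8, 7, 6, 2, 4, 10]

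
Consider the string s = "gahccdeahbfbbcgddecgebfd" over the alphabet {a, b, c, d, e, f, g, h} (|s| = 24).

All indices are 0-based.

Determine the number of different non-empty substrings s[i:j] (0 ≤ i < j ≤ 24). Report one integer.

rank | idx | suffix
   0 |   7 | ahbfbbcgddecgebfd
   1 |   1 | ahccdeahbfbbcgddecgebfd
   2 |  11 | bbcgddecgebfd
   3 |  12 | bcgddecgebfd
   4 |   9 | bfbbcgddecgebfd
   5 |  21 | bfd
   6 |   3 | ccdeahbfbbcgddecgebfd
   7 |   4 | cdeahbfbbcgddecgebfd
   8 |  13 | cgddecgebfd
   9 |  18 | cgebfd
  10 |  23 | d
  11 |  15 | ddecgebfd
  12 |   5 | deahbfbbcgddecgebfd
  13 |  16 | decgebfd
  14 |   6 | eahbfbbcgddecgebfd
  15 |  20 | ebfd
  16 |  17 | ecgebfd
  17 |  10 | fbbcgddecgebfd
  18 |  22 | fd
  19 |   0 | gahccdeahbfbbcgddecgebfd
  20 |  14 | gddecgebfd
  21 |  19 | gebfd
  22 |   8 | hbfbbcgddecgebfd
  23 |   2 | hccdeahbfbbcgddecgebfd

SA = [7, 1, 11, 12, 9, 21, 3, 4, 13, 18, 23, 15, 5, 16, 6, 20, 17, 10, 22, 0, 14, 19, 8, 2]
rank  pair      lcp
   1  s[7:],s[1:]  2  'ah'
   2  s[1:],s[11:]  0  ''
   3  s[11:],s[12:]  1  'b'
   4  s[12:],s[9:]  1  'b'
   5  s[9:],s[21:]  2  'bf'
   6  s[21:],s[3:]  0  ''
   7  s[3:],s[4:]  1  'c'
   8  s[4:],s[13:]  1  'c'
   9  s[13:],s[18:]  2  'cg'
  10  s[18:],s[23:]  0  ''
  11  s[23:],s[15:]  1  'd'
  12  s[15:],s[5:]  1  'd'
  13  s[5:],s[16:]  2  'de'
  14  s[16:],s[6:]  0  ''
  15  s[6:],s[20:]  1  'e'
  16  s[20:],s[17:]  1  'e'
  17  s[17:],s[10:]  0  ''
  18  s[10:],s[22:]  1  'f'
  19  s[22:],s[0:]  0  ''
  20  s[0:],s[14:]  1  'g'
  21  s[14:],s[19:]  1  'g'
  22  s[19:],s[8:]  0  ''
  23  s[8:],s[2:]  1  'h'

n(n+1)/2 = 24·25/2 = 300
Σ LCP = 0 + 2 + 0 + 1 + 1 + 2 + 0 + 1 + 1 + 2 + 0 + 1 + 1 + 2 + 0 + 1 + 1 + 0 + 1 + 0 + 1 + 1 + 0 + 1 = 20
distinct = 300 − 20 = 280

280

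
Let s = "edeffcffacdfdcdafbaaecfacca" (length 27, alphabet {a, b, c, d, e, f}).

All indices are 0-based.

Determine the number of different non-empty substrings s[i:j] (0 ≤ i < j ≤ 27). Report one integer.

rank | idx | suffix
   0 |  26 | a
   1 |  18 | aaecfacca
   2 |  23 | acca
   3 |   8 | acdfdcdafbaaecfacca
   4 |  19 | aecfacca
   5 |  15 | afbaaecfacca
   6 |  17 | baaecfacca
   7 |  25 | ca
   8 |  24 | cca
   9 |  13 | cdafbaaecfacca
  10 |   9 | cdfdcdafbaaecfacca
  11 |  21 | cfacca
  12 |   5 | cffacdfdcdafbaaecfacca
  13 |  14 | dafbaaecfacca
  14 |  12 | dcdafbaaecfacca
  15 |   1 | deffcffacdfdcdafbaaecfacca
  16 |  10 | dfdcdafbaaecfacca
  17 |  20 | ecfacca
  18 |   0 | edeffcffacdfdcdafbaaecfacca
  19 |   2 | effcffacdfdcdafbaaecfacca
  20 |  22 | facca
  21 |   7 | facdfdcdafbaaecfacca
  22 |  16 | fbaaecfacca
  23 |   4 | fcffacdfdcdafbaaecfacca
  24 |  11 | fdcdafbaaecfacca
  25 |   6 | ffacdfdcdafbaaecfacca
  26 |   3 | ffcffacdfdcdafbaaecfacca

SA = [26, 18, 23, 8, 19, 15, 17, 25, 24, 13, 9, 21, 5, 14, 12, 1, 10, 20, 0, 2, 22, 7, 16, 4, 11, 6, 3]
rank  pair      lcp
   1  s[26:],s[18:]  1  'a'
   2  s[18:],s[23:]  1  'a'
   3  s[23:],s[8:]  2  'ac'
   4  s[8:],s[19:]  1  'a'
   5  s[19:],s[15:]  1  'a'
   6  s[15:],s[17:]  0  ''
   7  s[17:],s[25:]  0  ''
   8  s[25:],s[24:]  1  'c'
   9  s[24:],s[13:]  1  'c'
  10  s[13:],s[9:]  2  'cd'
  11  s[9:],s[21:]  1  'c'
  12  s[21:],s[5:]  2  'cf'
  13  s[5:],s[14:]  0  ''
  14  s[14:],s[12:]  1  'd'
  15  s[12:],s[1:]  1  'd'
  16  s[1:],s[10:]  1  'd'
  17  s[10:],s[20:]  0  ''
  18  s[20:],s[0:]  1  'e'
  19  s[0:],s[2:]  1  'e'
  20  s[2:],s[22:]  0  ''
  21  s[22:],s[7:]  3  'fac'
  22  s[7:],s[16:]  1  'f'
  23  s[16:],s[4:]  1  'f'
  24  s[4:],s[11:]  1  'f'
  25  s[11:],s[6:]  1  'f'
  26  s[6:],s[3:]  2  'ff'

n(n+1)/2 = 27·28/2 = 378
Σ LCP = 0 + 1 + 1 + 2 + 1 + 1 + 0 + 0 + 1 + 1 + 2 + 1 + 2 + 0 + 1 + 1 + 1 + 0 + 1 + 1 + 0 + 3 + 1 + 1 + 1 + 1 + 2 = 27
distinct = 378 − 27 = 351

351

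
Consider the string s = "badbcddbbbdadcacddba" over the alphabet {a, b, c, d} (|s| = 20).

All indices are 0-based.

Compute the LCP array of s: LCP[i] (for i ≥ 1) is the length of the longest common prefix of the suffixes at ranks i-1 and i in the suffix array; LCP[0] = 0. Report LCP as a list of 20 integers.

[0, 1, 1, 2, 0, 2, 1, 2, 1, 1, 0, 1, 4, 0, 1, 2, 2, 1, 1, 3]

sorted suffixes:
  #0 SA[0]=19  'a'
  #1 SA[1]=14  'acddba'
  #2 SA[2]=1  'adbcddbbbdadcacddba'
  #3 SA[3]=11  'adcacddba'
  #4 SA[4]=18  'ba'
  #5 SA[5]=0  'badbcddbbbdadcacddba'
  #6 SA[6]=7  'bbbdadcacddba'
  #7 SA[7]=8  'bbdadcacddba'
  #8 SA[8]=3  'bcddbbbdadcacddba'
  #9 SA[9]=9  'bdadcacddba'
  #10 SA[10]=13  'cacddba'
  #11 SA[11]=15  'cddba'
  #12 SA[12]=4  'cddbbbdadcacddba'
  #13 SA[13]=10  'dadcacddba'
  #14 SA[14]=17  'dba'
  #15 SA[15]=6  'dbbbdadcacddba'
  #16 SA[16]=2  'dbcddbbbdadcacddba'
  #17 SA[17]=12  'dcacddba'
  #18 SA[18]=16  'ddba'
  #19 SA[19]=5  'ddbbbdadcacddba'

SA = [19, 14, 1, 11, 18, 0, 7, 8, 3, 9, 13, 15, 4, 10, 17, 6, 2, 12, 16, 5]
[i] adj suffixes → lcp
  [1] 19/14 → 1 ('a')
  [2] 14/1 → 1 ('a')
  [3] 1/11 → 2 ('ad')
  [4] 11/18 → 0 ('')
  [5] 18/0 → 2 ('ba')
  [6] 0/7 → 1 ('b')
  [7] 7/8 → 2 ('bb')
  [8] 8/3 → 1 ('b')
  [9] 3/9 → 1 ('b')
  [10] 9/13 → 0 ('')
  [11] 13/15 → 1 ('c')
  [12] 15/4 → 4 ('cddb')
  [13] 4/10 → 0 ('')
  [14] 10/17 → 1 ('d')
  [15] 17/6 → 2 ('db')
  [16] 6/2 → 2 ('db')
  [17] 2/12 → 1 ('d')
  [18] 12/16 → 1 ('d')
  [19] 16/5 → 3 ('ddb')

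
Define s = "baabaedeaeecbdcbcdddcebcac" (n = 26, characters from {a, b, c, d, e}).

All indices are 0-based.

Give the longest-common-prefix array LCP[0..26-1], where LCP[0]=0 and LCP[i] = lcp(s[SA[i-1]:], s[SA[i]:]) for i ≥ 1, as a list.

rank→(start, suffix):
  0 → (1, 'aabaedeaeecbdcbcdddcebcac')
  1 → (2, 'abaedeaeecbdcbcdddcebcac')
  2 → (24, 'ac')
  3 → (4, 'aedeaeecbdcbcdddcebcac')
  4 → (8, 'aeecbdcbcdddcebcac')
  5 → (0, 'baabaedeaeecbdcbcdddcebcac')
  6 → (3, 'baedeaeecbdcbcdddcebcac')
  7 → (22, 'bcac')
  8 → (15, 'bcdddcebcac')
  9 → (12, 'bdcbcdddcebcac')
  10 → (25, 'c')
  11 → (23, 'cac')
  12 → (14, 'cbcdddcebcac')
  13 → (11, 'cbdcbcdddcebcac')
  14 → (16, 'cdddcebcac')
  15 → (20, 'cebcac')
  16 → (13, 'dcbcdddcebcac')
  17 → (19, 'dcebcac')
  18 → (18, 'ddcebcac')
  19 → (17, 'dddcebcac')
  20 → (6, 'deaeecbdcbcdddcebcac')
  21 → (7, 'eaeecbdcbcdddcebcac')
  22 → (21, 'ebcac')
  23 → (10, 'ecbdcbcdddcebcac')
  24 → (5, 'edeaeecbdcbcdddcebcac')
  25 → (9, 'eecbdcbcdddcebcac')

SA = [1, 2, 24, 4, 8, 0, 3, 22, 15, 12, 25, 23, 14, 11, 16, 20, 13, 19, 18, 17, 6, 7, 21, 10, 5, 9]
i: (SA[i-1],SA[i]) lcp shared
  1: (1,2) 1 'a'
  2: (2,24) 1 'a'
  3: (24,4) 1 'a'
  4: (4,8) 2 'ae'
  5: (8,0) 0 ''
  6: (0,3) 2 'ba'
  7: (3,22) 1 'b'
  8: (22,15) 2 'bc'
  9: (15,12) 1 'b'
  10: (12,25) 0 ''
  11: (25,23) 1 'c'
  12: (23,14) 1 'c'
  13: (14,11) 2 'cb'
  14: (11,16) 1 'c'
  15: (16,20) 1 'c'
  16: (20,13) 0 ''
  17: (13,19) 2 'dc'
  18: (19,18) 1 'd'
  19: (18,17) 2 'dd'
  20: (17,6) 1 'd'
  21: (6,7) 0 ''
  22: (7,21) 1 'e'
  23: (21,10) 1 'e'
  24: (10,5) 1 'e'
  25: (5,9) 1 'e'

[0, 1, 1, 1, 2, 0, 2, 1, 2, 1, 0, 1, 1, 2, 1, 1, 0, 2, 1, 2, 1, 0, 1, 1, 1, 1]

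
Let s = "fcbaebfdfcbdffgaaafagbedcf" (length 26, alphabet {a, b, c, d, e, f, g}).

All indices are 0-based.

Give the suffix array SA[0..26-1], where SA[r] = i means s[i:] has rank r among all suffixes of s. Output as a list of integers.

[15, 16, 3, 17, 19, 2, 10, 21, 5, 1, 9, 24, 23, 7, 11, 4, 22, 25, 18, 0, 8, 6, 12, 13, 14, 20]

rank | idx | suffix
   0 |  15 | aaafagbedcf
   1 |  16 | aafagbedcf
   2 |   3 | aebfdfcbdffgaaafagbedcf
   3 |  17 | afagbedcf
   4 |  19 | agbedcf
   5 |   2 | baebfdfcbdffgaaafagbedcf
   6 |  10 | bdffgaaafagbedcf
   7 |  21 | bedcf
   8 |   5 | bfdfcbdffgaaafagbedcf
   9 |   1 | cbaebfdfcbdffgaaafagbedcf
  10 |   9 | cbdffgaaafagbedcf
  11 |  24 | cf
  12 |  23 | dcf
  13 |   7 | dfcbdffgaaafagbedcf
  14 |  11 | dffgaaafagbedcf
  15 |   4 | ebfdfcbdffgaaafagbedcf
  16 |  22 | edcf
  17 |  25 | f
  18 |  18 | fagbedcf
  19 |   0 | fcbaebfdfcbdffgaaafagbedcf
  20 |   8 | fcbdffgaaafagbedcf
  21 |   6 | fdfcbdffgaaafagbedcf
  22 |  12 | ffgaaafagbedcf
  23 |  13 | fgaaafagbedcf
  24 |  14 | gaaafagbedcf
  25 |  20 | gbedcf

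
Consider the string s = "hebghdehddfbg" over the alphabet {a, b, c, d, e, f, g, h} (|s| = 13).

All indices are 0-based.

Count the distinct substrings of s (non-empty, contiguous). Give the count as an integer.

82

rank→(start, suffix):
  0 → (11, 'bg')
  1 → (2, 'bghdehddfbg')
  2 → (8, 'ddfbg')
  3 → (5, 'dehddfbg')
  4 → (9, 'dfbg')
  5 → (1, 'ebghdehddfbg')
  6 → (6, 'ehddfbg')
  7 → (10, 'fbg')
  8 → (12, 'g')
  9 → (3, 'ghdehddfbg')
  10 → (7, 'hddfbg')
  11 → (4, 'hdehddfbg')
  12 → (0, 'hebghdehddfbg')

SA = [11, 2, 8, 5, 9, 1, 6, 10, 12, 3, 7, 4, 0]
[i] adj suffixes → lcp
  [1] 11/2 → 2 ('bg')
  [2] 2/8 → 0 ('')
  [3] 8/5 → 1 ('d')
  [4] 5/9 → 1 ('d')
  [5] 9/1 → 0 ('')
  [6] 1/6 → 1 ('e')
  [7] 6/10 → 0 ('')
  [8] 10/12 → 0 ('')
  [9] 12/3 → 1 ('g')
  [10] 3/7 → 0 ('')
  [11] 7/4 → 2 ('hd')
  [12] 4/0 → 1 ('h')

n(n+1)/2 = 13·14/2 = 91
Σ LCP = 0 + 2 + 0 + 1 + 1 + 0 + 1 + 0 + 0 + 1 + 0 + 2 + 1 = 9
distinct = 91 − 9 = 82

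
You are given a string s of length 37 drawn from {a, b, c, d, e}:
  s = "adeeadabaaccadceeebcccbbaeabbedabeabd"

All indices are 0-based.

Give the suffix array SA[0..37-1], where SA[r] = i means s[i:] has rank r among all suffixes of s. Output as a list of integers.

[8, 6, 26, 34, 31, 9, 4, 12, 0, 24, 7, 23, 22, 27, 18, 35, 32, 28, 11, 21, 10, 20, 19, 14, 36, 5, 30, 13, 1, 25, 33, 3, 17, 29, 2, 16, 15]

rank | idx | suffix
   0 |   8 | aaccadceeebcccbbaeabbedabeabd
   1 |   6 | abaaccadceeebcccbbaeabbedabeabd
   2 |  26 | abbedabeabd
   3 |  34 | abd
   4 |  31 | abeabd
   5 |   9 | accadceeebcccbbaeabbedabeabd
   6 |   4 | adabaaccadceeebcccbbaeabbedabeabd
   7 |  12 | adceeebcccbbaeabbedabeabd
   8 |   0 | adeeadabaaccadceeebcccbbaeabbedabeabd
   9 |  24 | aeabbedabeabd
  10 |   7 | baaccadceeebcccbbaeabbedabeabd
  11 |  23 | baeabbedabeabd
  12 |  22 | bbaeabbedabeabd
  13 |  27 | bbedabeabd
  14 |  18 | bcccbbaeabbedabeabd
  15 |  35 | bd
  16 |  32 | beabd
  17 |  28 | bedabeabd
  18 |  11 | cadceeebcccbbaeabbedabeabd
  19 |  21 | cbbaeabbedabeabd
  20 |  10 | ccadceeebcccbbaeabbedabeabd
  21 |  20 | ccbbaeabbedabeabd
  22 |  19 | cccbbaeabbedabeabd
  23 |  14 | ceeebcccbbaeabbedabeabd
  24 |  36 | d
  25 |   5 | dabaaccadceeebcccbbaeabbedabeabd
  26 |  30 | dabeabd
  27 |  13 | dceeebcccbbaeabbedabeabd
  28 |   1 | deeadabaaccadceeebcccbbaeabbedabeabd
  29 |  25 | eabbedabeabd
  30 |  33 | eabd
  31 |   3 | eadabaaccadceeebcccbbaeabbedabeabd
  32 |  17 | ebcccbbaeabbedabeabd
  33 |  29 | edabeabd
  34 |   2 | eeadabaaccadceeebcccbbaeabbedabeabd
  35 |  16 | eebcccbbaeabbedabeabd
  36 |  15 | eeebcccbbaeabbedabeabd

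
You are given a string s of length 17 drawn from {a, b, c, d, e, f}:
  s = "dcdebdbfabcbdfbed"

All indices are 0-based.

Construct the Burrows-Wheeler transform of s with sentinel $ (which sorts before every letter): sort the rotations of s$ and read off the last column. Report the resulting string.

rank  rotation            last
    0  $dcdebdbfabcbdfbed  d
    1  abcbdfbed$dcdebdbf  f
    2  bcbdfbed$dcdebdbfa  a
    3  bdbfabcbdfbed$dcde  e
    4  bdfbed$dcdebdbfabc  c
    5  bed$dcdebdbfabcbdf  f
    6  bfabcbdfbed$dcdebd  d
    7  cbdfbed$dcdebdbfab  b
    8  cdebdbfabcbdfbed$d  d
    9  d$dcdebdbfabcbdfbe  e
   10  dbfabcbdfbed$dcdeb  b
   11  dcdebdbfabcbdfbed$  $
   12  debdbfabcbdfbed$dc  c
   13  dfbed$dcdebdbfabcb  b
   14  ebdbfabcbdfbed$dcd  d
   15  ed$dcdebdbfabcbdfb  b
   16  fabcbdfbed$dcdebdb  b
   17  fbed$dcdebdbfabcbd  d

dfaecfdbdeb$cbdbbd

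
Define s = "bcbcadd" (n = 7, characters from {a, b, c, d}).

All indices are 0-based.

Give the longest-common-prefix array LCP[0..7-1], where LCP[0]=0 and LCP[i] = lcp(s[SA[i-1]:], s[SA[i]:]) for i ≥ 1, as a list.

[0, 0, 2, 0, 1, 0, 1]

rank→(start, suffix):
  0 → (4, 'add')
  1 → (2, 'bcadd')
  2 → (0, 'bcbcadd')
  3 → (3, 'cadd')
  4 → (1, 'cbcadd')
  5 → (6, 'd')
  6 → (5, 'dd')

SA = [4, 2, 0, 3, 1, 6, 5]
i: (SA[i-1],SA[i]) lcp shared
  1: (4,2) 0 ''
  2: (2,0) 2 'bc'
  3: (0,3) 0 ''
  4: (3,1) 1 'c'
  5: (1,6) 0 ''
  6: (6,5) 1 'd'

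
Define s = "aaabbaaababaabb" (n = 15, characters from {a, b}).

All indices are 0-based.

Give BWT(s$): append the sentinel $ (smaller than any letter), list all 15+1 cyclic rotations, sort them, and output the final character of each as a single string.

bb$ababaaabbaaaa

rank  rotation          last
    0  $aaabbaaababaabb  b
    1  aaababaabb$aaabb  b
    2  aaabbaaababaabb$  $
    3  aababaabb$aaabba  a
    4  aabb$aaabbaaabab  b
    5  aabbaaababaabb$a  a
    6  abaabb$aaabbaaab  b
    7  ababaabb$aaabbaa  a
    8  abb$aaabbaaababa  a
    9  abbaaababaabb$aa  a
   10  b$aaabbaaababaab  b
   11  baaababaabb$aaab  b
   12  baabb$aaabbaaaba  a
   13  babaabb$aaabbaaa  a
   14  bb$aaabbaaababaa  a
   15  bbaaababaabb$aaa  a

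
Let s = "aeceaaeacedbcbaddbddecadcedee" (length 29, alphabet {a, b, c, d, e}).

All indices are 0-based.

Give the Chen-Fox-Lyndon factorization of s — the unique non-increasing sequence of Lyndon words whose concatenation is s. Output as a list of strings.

["aece", "aaeacedbcbaddbddecadcedee"]

emit factor 1: 'aece' (i=0, period=4)
emit factor 2: 'aaeacedbcbaddbddecadcedee' (i=4, period=25)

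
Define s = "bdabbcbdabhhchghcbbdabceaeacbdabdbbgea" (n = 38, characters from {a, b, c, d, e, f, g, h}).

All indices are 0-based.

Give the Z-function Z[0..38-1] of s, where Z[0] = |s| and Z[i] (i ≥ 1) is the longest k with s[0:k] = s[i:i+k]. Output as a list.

Z[0]=38
i=1: outside box; Z[1]=0
i=2: outside box; Z[2]=0
i=3: outside box; Z[3]=1 extend→box=[3,4)
i=4: outside box; Z[4]=1 extend→box=[4,5)
i=5: outside box; Z[5]=0
i=6: outside box; Z[6]=4 extend→box=[6,10)
i=7: min(r-i=3, Z[1]=0)=0; Z[7]=0
i=8: min(r-i=2, Z[2]=0)=0; Z[8]=0
i=9: min(r-i=1, Z[3]=1)=1; Z[9]=1
i=10: outside box; Z[10]=0
i=11: outside box; Z[11]=0
i=12: outside box; Z[12]=0
i=13: outside box; Z[13]=0
i=14: outside box; Z[14]=0
i=15: outside box; Z[15]=0
i=16: outside box; Z[16]=0
i=17: outside box; Z[17]=1 extend→box=[17,18)
i=18: outside box; Z[18]=4 extend→box=[18,22)
i=19: min(r-i=3, Z[1]=0)=0; Z[19]=0
i=20: min(r-i=2, Z[2]=0)=0; Z[20]=0
i=21: min(r-i=1, Z[3]=1)=1; Z[21]=1
i=22: outside box; Z[22]=0
i=23: outside box; Z[23]=0
i=24: outside box; Z[24]=0
i=25: outside box; Z[25]=0
i=26: outside box; Z[26]=0
i=27: outside box; Z[27]=0
i=28: outside box; Z[28]=4 extend→box=[28,32)
i=29: min(r-i=3, Z[1]=0)=0; Z[29]=0
i=30: min(r-i=2, Z[2]=0)=0; Z[30]=0
i=31: min(r-i=1, Z[3]=1)=1; Z[31]=2 extend→box=[31,33)
i=32: min(r-i=1, Z[1]=0)=0; Z[32]=0
i=33: outside box; Z[33]=1 extend→box=[33,34)
i=34: outside box; Z[34]=1 extend→box=[34,35)
i=35: outside box; Z[35]=0
i=36: outside box; Z[36]=0
i=37: outside box; Z[37]=0

[38, 0, 0, 1, 1, 0, 4, 0, 0, 1, 0, 0, 0, 0, 0, 0, 0, 1, 4, 0, 0, 1, 0, 0, 0, 0, 0, 0, 4, 0, 0, 2, 0, 1, 1, 0, 0, 0]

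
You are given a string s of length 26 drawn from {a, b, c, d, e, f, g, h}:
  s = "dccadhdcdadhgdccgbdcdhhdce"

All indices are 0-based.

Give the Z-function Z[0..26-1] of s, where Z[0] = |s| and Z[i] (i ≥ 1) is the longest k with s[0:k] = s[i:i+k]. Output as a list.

[26, 0, 0, 0, 1, 0, 2, 0, 1, 0, 1, 0, 0, 3, 0, 0, 0, 0, 2, 0, 1, 0, 0, 2, 0, 0]

Z[0]=26
i=1: fresh scan; Z[1]=0
i=2: fresh scan; Z[2]=0
i=3: fresh scan; Z[3]=0
i=4: fresh scan; Z[4]=1 scan→box=[4,5)
i=5: fresh scan; Z[5]=0
i=6: fresh scan; Z[6]=2 scan→box=[6,8)
i=7: min(r-i=1, Z[1]=0)=0; Z[7]=0
i=8: fresh scan; Z[8]=1 scan→box=[8,9)
i=9: fresh scan; Z[9]=0
i=10: fresh scan; Z[10]=1 scan→box=[10,11)
i=11: fresh scan; Z[11]=0
i=12: fresh scan; Z[12]=0
i=13: fresh scan; Z[13]=3 scan→box=[13,16)
i=14: min(r-i=2, Z[1]=0)=0; Z[14]=0
i=15: min(r-i=1, Z[2]=0)=0; Z[15]=0
i=16: fresh scan; Z[16]=0
i=17: fresh scan; Z[17]=0
i=18: fresh scan; Z[18]=2 scan→box=[18,20)
i=19: min(r-i=1, Z[1]=0)=0; Z[19]=0
i=20: fresh scan; Z[20]=1 scan→box=[20,21)
i=21: fresh scan; Z[21]=0
i=22: fresh scan; Z[22]=0
i=23: fresh scan; Z[23]=2 scan→box=[23,25)
i=24: min(r-i=1, Z[1]=0)=0; Z[24]=0
i=25: fresh scan; Z[25]=0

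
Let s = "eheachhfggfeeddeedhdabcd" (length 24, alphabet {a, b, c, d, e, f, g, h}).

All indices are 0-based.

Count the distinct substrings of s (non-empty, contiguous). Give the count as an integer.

281

rank | idx | suffix
   0 |  20 | abcd
   1 |   3 | achhfggfeeddeedhdabcd
   2 |  21 | bcd
   3 |  22 | cd
   4 |   4 | chhfggfeeddeedhdabcd
   5 |  23 | d
   6 |  19 | dabcd
   7 |  13 | ddeedhdabcd
   8 |  14 | deedhdabcd
   9 |  17 | dhdabcd
  10 |   2 | eachhfggfeeddeedhdabcd
  11 |  12 | eddeedhdabcd
  12 |  16 | edhdabcd
  13 |  11 | eeddeedhdabcd
  14 |  15 | eedhdabcd
  15 |   0 | eheachhfggfeeddeedhdabcd
  16 |  10 | feeddeedhdabcd
  17 |   7 | fggfeeddeedhdabcd
  18 |   9 | gfeeddeedhdabcd
  19 |   8 | ggfeeddeedhdabcd
  20 |  18 | hdabcd
  21 |   1 | heachhfggfeeddeedhdabcd
  22 |   6 | hfggfeeddeedhdabcd
  23 |   5 | hhfggfeeddeedhdabcd

SA = [20, 3, 21, 22, 4, 23, 19, 13, 14, 17, 2, 12, 16, 11, 15, 0, 10, 7, 9, 8, 18, 1, 6, 5]
[i] adj suffixes → lcp
  [1] 20/3 → 1 ('a')
  [2] 3/21 → 0 ('')
  [3] 21/22 → 0 ('')
  [4] 22/4 → 1 ('c')
  [5] 4/23 → 0 ('')
  [6] 23/19 → 1 ('d')
  [7] 19/13 → 1 ('d')
  [8] 13/14 → 1 ('d')
  [9] 14/17 → 1 ('d')
  [10] 17/2 → 0 ('')
  [11] 2/12 → 1 ('e')
  [12] 12/16 → 2 ('ed')
  [13] 16/11 → 1 ('e')
  [14] 11/15 → 3 ('eed')
  [15] 15/0 → 1 ('e')
  [16] 0/10 → 0 ('')
  [17] 10/7 → 1 ('f')
  [18] 7/9 → 0 ('')
  [19] 9/8 → 1 ('g')
  [20] 8/18 → 0 ('')
  [21] 18/1 → 1 ('h')
  [22] 1/6 → 1 ('h')
  [23] 6/5 → 1 ('h')

n(n+1)/2 = 24·25/2 = 300
Σ LCP = 0 + 1 + 0 + 0 + 1 + 0 + 1 + 1 + 1 + 1 + 0 + 1 + 2 + 1 + 3 + 1 + 0 + 1 + 0 + 1 + 0 + 1 + 1 + 1 = 19
distinct = 300 − 19 = 281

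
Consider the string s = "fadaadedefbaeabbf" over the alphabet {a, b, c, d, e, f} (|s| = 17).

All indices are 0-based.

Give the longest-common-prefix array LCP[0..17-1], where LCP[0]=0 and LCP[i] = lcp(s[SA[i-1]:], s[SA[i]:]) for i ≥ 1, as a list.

[0, 1, 1, 2, 1, 0, 1, 1, 0, 1, 2, 0, 1, 1, 0, 1, 1]

sorted suffixes:
  #0 SA[0]=3  'aadedefbaeabbf'
  #1 SA[1]=13  'abbf'
  #2 SA[2]=1  'adaadedefbaeabbf'
  #3 SA[3]=4  'adedefbaeabbf'
  #4 SA[4]=11  'aeabbf'
  #5 SA[5]=10  'baeabbf'
  #6 SA[6]=14  'bbf'
  #7 SA[7]=15  'bf'
  #8 SA[8]=2  'daadedefbaeabbf'
  #9 SA[9]=5  'dedefbaeabbf'
  #10 SA[10]=7  'defbaeabbf'
  #11 SA[11]=12  'eabbf'
  #12 SA[12]=6  'edefbaeabbf'
  #13 SA[13]=8  'efbaeabbf'
  #14 SA[14]=16  'f'
  #15 SA[15]=0  'fadaadedefbaeabbf'
  #16 SA[16]=9  'fbaeabbf'

SA = [3, 13, 1, 4, 11, 10, 14, 15, 2, 5, 7, 12, 6, 8, 16, 0, 9]
[i] adj suffixes → lcp
  [1] 3/13 → 1 ('a')
  [2] 13/1 → 1 ('a')
  [3] 1/4 → 2 ('ad')
  [4] 4/11 → 1 ('a')
  [5] 11/10 → 0 ('')
  [6] 10/14 → 1 ('b')
  [7] 14/15 → 1 ('b')
  [8] 15/2 → 0 ('')
  [9] 2/5 → 1 ('d')
  [10] 5/7 → 2 ('de')
  [11] 7/12 → 0 ('')
  [12] 12/6 → 1 ('e')
  [13] 6/8 → 1 ('e')
  [14] 8/16 → 0 ('')
  [15] 16/0 → 1 ('f')
  [16] 0/9 → 1 ('f')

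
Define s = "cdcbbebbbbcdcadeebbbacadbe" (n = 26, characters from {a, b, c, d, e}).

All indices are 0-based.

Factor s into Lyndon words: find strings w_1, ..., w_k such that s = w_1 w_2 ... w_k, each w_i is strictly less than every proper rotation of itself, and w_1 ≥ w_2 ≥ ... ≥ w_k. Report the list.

["cd", "c", "bbe", "bbbbcdc", "adeebbb", "acadbe"]

emit factor 1: 'cd' (i=0, period=2)
emit factor 2: 'c' (i=2, period=1)
emit factor 3: 'bbe' (i=3, period=3)
emit factor 4: 'bbbbcdc' (i=6, period=7)
emit factor 5: 'adeebbb' (i=13, period=7)
emit factor 6: 'acadbe' (i=20, period=6)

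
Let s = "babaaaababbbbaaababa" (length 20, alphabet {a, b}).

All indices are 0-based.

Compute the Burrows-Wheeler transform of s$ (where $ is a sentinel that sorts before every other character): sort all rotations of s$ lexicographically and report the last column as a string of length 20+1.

rank  rotation               last
    0  $babaaaababbbbaaababa  a
    1  a$babaaaababbbbaaabab  b
    2  aaaababbbbaaababa$bab  b
    3  aaababa$babaaaababbbb  b
    4  aaababbbbaaababa$baba  a
    5  aababa$babaaaababbbba  a
    6  aababbbbaaababa$babaa  a
    7  aba$babaaaababbbbaaab  b
    8  abaaaababbbbaaababa$b  b
    9  ababa$babaaaababbbbaa  a
   10  ababbbbaaababa$babaaa  a
   11  abbbbaaababa$babaaaab  b
   12  ba$babaaaababbbbaaaba  a
   13  baaaababbbbaaababa$ba  a
   14  baaababa$babaaaababbb  b
   15  baba$babaaaababbbbaaa  a
   16  babaaaababbbbaaababa$  $
   17  babbbbaaababa$babaaaa  a
   18  bbaaababa$babaaaababb  b
   19  bbbaaababa$babaaaabab  b
   20  bbbbaaababa$babaaaaba  a

abbbaaabbaabaaba$abba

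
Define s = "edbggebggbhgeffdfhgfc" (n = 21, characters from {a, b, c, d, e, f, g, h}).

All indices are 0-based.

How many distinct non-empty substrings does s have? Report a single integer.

212

rank | idx | suffix
   0 |   6 | bggbhgeffdfhgfc
   1 |   2 | bggebggbhgeffdfhgfc
   2 |   9 | bhgeffdfhgfc
   3 |  20 | c
   4 |   1 | dbggebggbhgeffdfhgfc
   5 |  15 | dfhgfc
   6 |   5 | ebggbhgeffdfhgfc
   7 |   0 | edbggebggbhgeffdfhgfc
   8 |  12 | effdfhgfc
   9 |  19 | fc
  10 |  14 | fdfhgfc
  11 |  13 | ffdfhgfc
  12 |  16 | fhgfc
  13 |   8 | gbhgeffdfhgfc
  14 |   4 | gebggbhgeffdfhgfc
  15 |  11 | geffdfhgfc
  16 |  18 | gfc
  17 |   7 | ggbhgeffdfhgfc
  18 |   3 | ggebggbhgeffdfhgfc
  19 |  10 | hgeffdfhgfc
  20 |  17 | hgfc

SA = [6, 2, 9, 20, 1, 15, 5, 0, 12, 19, 14, 13, 16, 8, 4, 11, 18, 7, 3, 10, 17]
i: (SA[i-1],SA[i]) lcp shared
  1: (6,2) 3 'bgg'
  2: (2,9) 1 'b'
  3: (9,20) 0 ''
  4: (20,1) 0 ''
  5: (1,15) 1 'd'
  6: (15,5) 0 ''
  7: (5,0) 1 'e'
  8: (0,12) 1 'e'
  9: (12,19) 0 ''
  10: (19,14) 1 'f'
  11: (14,13) 1 'f'
  12: (13,16) 1 'f'
  13: (16,8) 0 ''
  14: (8,4) 1 'g'
  15: (4,11) 2 'ge'
  16: (11,18) 1 'g'
  17: (18,7) 1 'g'
  18: (7,3) 2 'gg'
  19: (3,10) 0 ''
  20: (10,17) 2 'hg'

n(n+1)/2 = 21·22/2 = 231
Σ LCP = 0 + 3 + 1 + 0 + 0 + 1 + 0 + 1 + 1 + 0 + 1 + 1 + 1 + 0 + 1 + 2 + 1 + 1 + 2 + 0 + 2 = 19
distinct = 231 − 19 = 212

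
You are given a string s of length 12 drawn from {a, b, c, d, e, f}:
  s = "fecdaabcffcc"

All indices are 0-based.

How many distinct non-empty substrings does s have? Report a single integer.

72

rank | idx | suffix
   0 |   4 | aabcffcc
   1 |   5 | abcffcc
   2 |   6 | bcffcc
   3 |  11 | c
   4 |  10 | cc
   5 |   2 | cdaabcffcc
   6 |   7 | cffcc
   7 |   3 | daabcffcc
   8 |   1 | ecdaabcffcc
   9 |   9 | fcc
  10 |   0 | fecdaabcffcc
  11 |   8 | ffcc

SA = [4, 5, 6, 11, 10, 2, 7, 3, 1, 9, 0, 8]
[i] adj suffixes → lcp
  [1] 4/5 → 1 ('a')
  [2] 5/6 → 0 ('')
  [3] 6/11 → 0 ('')
  [4] 11/10 → 1 ('c')
  [5] 10/2 → 1 ('c')
  [6] 2/7 → 1 ('c')
  [7] 7/3 → 0 ('')
  [8] 3/1 → 0 ('')
  [9] 1/9 → 0 ('')
  [10] 9/0 → 1 ('f')
  [11] 0/8 → 1 ('f')

n(n+1)/2 = 12·13/2 = 78
Σ LCP = 0 + 1 + 0 + 0 + 1 + 1 + 1 + 0 + 0 + 0 + 1 + 1 = 6
distinct = 78 − 6 = 72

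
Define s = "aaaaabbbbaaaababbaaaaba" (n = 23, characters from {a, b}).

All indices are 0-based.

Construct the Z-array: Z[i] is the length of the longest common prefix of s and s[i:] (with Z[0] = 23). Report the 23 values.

Z[0]=23
i=1: outside box; Z[1]=4 extend→box=[1,5)
i=2: min(r-i=3, Z[1]=4)=3; Z[2]=3
i=3: min(r-i=2, Z[2]=3)=2; Z[3]=2
i=4: min(r-i=1, Z[3]=2)=1; Z[4]=1
i=5: outside box; Z[5]=0
i=6: outside box; Z[6]=0
i=7: outside box; Z[7]=0
i=8: outside box; Z[8]=0
i=9: outside box; Z[9]=4 extend→box=[9,13)
i=10: min(r-i=3, Z[1]=4)=3; Z[10]=3
i=11: min(r-i=2, Z[2]=3)=2; Z[11]=2
i=12: min(r-i=1, Z[3]=2)=1; Z[12]=1
i=13: outside box; Z[13]=0
i=14: outside box; Z[14]=1 extend→box=[14,15)
i=15: outside box; Z[15]=0
i=16: outside box; Z[16]=0
i=17: outside box; Z[17]=4 extend→box=[17,21)
i=18: min(r-i=3, Z[1]=4)=3; Z[18]=3
i=19: min(r-i=2, Z[2]=3)=2; Z[19]=2
i=20: min(r-i=1, Z[3]=2)=1; Z[20]=1
i=21: outside box; Z[21]=0
i=22: outside box; Z[22]=1 extend→box=[22,23)

[23, 4, 3, 2, 1, 0, 0, 0, 0, 4, 3, 2, 1, 0, 1, 0, 0, 4, 3, 2, 1, 0, 1]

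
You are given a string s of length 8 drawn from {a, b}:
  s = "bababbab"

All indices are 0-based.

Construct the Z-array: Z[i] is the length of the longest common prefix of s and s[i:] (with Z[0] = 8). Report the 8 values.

[8, 0, 3, 0, 1, 3, 0, 1]

Z[0]=8
i=1: fresh scan; Z[1]=0
i=2: fresh scan; Z[2]=3 extend→box=[2,5)
i=3: min(r-i=2, Z[1]=0)=0; Z[3]=0
i=4: min(r-i=1, Z[2]=3)=1; Z[4]=1
i=5: fresh scan; Z[5]=3 extend→box=[5,8)
i=6: min(r-i=2, Z[1]=0)=0; Z[6]=0
i=7: min(r-i=1, Z[2]=3)=1; Z[7]=1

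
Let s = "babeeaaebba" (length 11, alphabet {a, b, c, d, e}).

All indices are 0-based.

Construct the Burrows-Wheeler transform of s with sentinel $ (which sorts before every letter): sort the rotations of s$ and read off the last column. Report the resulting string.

rank  rotation      last
    0  $babeeaaebba  a
    1  a$babeeaaebb  b
    2  aaebba$babee  e
    3  abeeaaebba$b  b
    4  aebba$babeea  a
    5  ba$babeeaaeb  b
    6  babeeaaebba$  $
    7  bba$babeeaae  e
    8  beeaaebba$ba  a
    9  eaaebba$babe  e
   10  ebba$babeeaa  a
   11  eeaaebba$bab  b

abebab$eaeab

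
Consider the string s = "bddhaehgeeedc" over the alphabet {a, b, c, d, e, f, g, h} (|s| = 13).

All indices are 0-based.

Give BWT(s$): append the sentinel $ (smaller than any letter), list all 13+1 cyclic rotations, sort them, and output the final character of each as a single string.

ch$debdeegahde

rank  rotation        last
    0  $bddhaehgeeedc  c
    1  aehgeeedc$bddh  h
    2  bddhaehgeeedc$  $
    3  c$bddhaehgeeed  d
    4  dc$bddhaehgeee  e
    5  ddhaehgeeedc$b  b
    6  dhaehgeeedc$bd  d
    7  edc$bddhaehgee  e
    8  eedc$bddhaehge  e
    9  eeedc$bddhaehg  g
   10  ehgeeedc$bddha  a
   11  geeedc$bddhaeh  h
   12  haehgeeedc$bdd  d
   13  hgeeedc$bddhae  e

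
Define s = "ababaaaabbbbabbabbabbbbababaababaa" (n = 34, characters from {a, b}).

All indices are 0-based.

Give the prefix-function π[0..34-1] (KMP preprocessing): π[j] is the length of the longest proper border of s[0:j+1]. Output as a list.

π[0] = 0
j=1 s[j]='b': π[1]=0 (border '')
j=2 s[j]='a': π[2]=1 (border 'a')
j=3 s[j]='b': π[3]=2 (border 'ab')
j=4 s[j]='a': π[4]=3 (border 'aba')
j=5 s[j]='a': k: 3→1→0; π[5]=1 (border 'a')
j=6 s[j]='a': k: 1→0; π[6]=1 (border 'a')
j=7 s[j]='a': k: 1→0; π[7]=1 (border 'a')
j=8 s[j]='b': π[8]=2 (border 'ab')
j=9 s[j]='b': k: 2→0; π[9]=0 (border '')
j=10 s[j]='b': π[10]=0 (border '')
j=11 s[j]='b': π[11]=0 (border '')
j=12 s[j]='a': π[12]=1 (border 'a')
j=13 s[j]='b': π[13]=2 (border 'ab')
j=14 s[j]='b': k: 2→0; π[14]=0 (border '')
j=15 s[j]='a': π[15]=1 (border 'a')
j=16 s[j]='b': π[16]=2 (border 'ab')
j=17 s[j]='b': k: 2→0; π[17]=0 (border '')
j=18 s[j]='a': π[18]=1 (border 'a')
j=19 s[j]='b': π[19]=2 (border 'ab')
j=20 s[j]='b': k: 2→0; π[20]=0 (border '')
j=21 s[j]='b': π[21]=0 (border '')
j=22 s[j]='b': π[22]=0 (border '')
j=23 s[j]='a': π[23]=1 (border 'a')
j=24 s[j]='b': π[24]=2 (border 'ab')
j=25 s[j]='a': π[25]=3 (border 'aba')
j=26 s[j]='b': π[26]=4 (border 'abab')
j=27 s[j]='a': π[27]=5 (border 'ababa')
j=28 s[j]='a': π[28]=6 (border 'ababaa')
j=29 s[j]='b': k: 6→1; π[29]=2 (border 'ab')
j=30 s[j]='a': π[30]=3 (border 'aba')
j=31 s[j]='b': π[31]=4 (border 'abab')
j=32 s[j]='a': π[32]=5 (border 'ababa')
j=33 s[j]='a': π[33]=6 (border 'ababaa')

[0, 0, 1, 2, 3, 1, 1, 1, 2, 0, 0, 0, 1, 2, 0, 1, 2, 0, 1, 2, 0, 0, 0, 1, 2, 3, 4, 5, 6, 2, 3, 4, 5, 6]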